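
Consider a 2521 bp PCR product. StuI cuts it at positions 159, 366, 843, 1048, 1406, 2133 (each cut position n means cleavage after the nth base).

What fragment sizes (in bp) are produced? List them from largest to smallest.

Linear molecule, 6 cuts → 7 fragments:
  159 − 0 = 159 bp
  366 − 159 = 207 bp
  843 − 366 = 477 bp
  1048 − 843 = 205 bp
  1406 − 1048 = 358 bp
  2133 − 1406 = 727 bp
  2521 − 2133 = 388 bp
Sorted largest to smallest: 727, 477, 388, 358, 207, 205, 159 bp.

727, 477, 388, 358, 207, 205, 159 bp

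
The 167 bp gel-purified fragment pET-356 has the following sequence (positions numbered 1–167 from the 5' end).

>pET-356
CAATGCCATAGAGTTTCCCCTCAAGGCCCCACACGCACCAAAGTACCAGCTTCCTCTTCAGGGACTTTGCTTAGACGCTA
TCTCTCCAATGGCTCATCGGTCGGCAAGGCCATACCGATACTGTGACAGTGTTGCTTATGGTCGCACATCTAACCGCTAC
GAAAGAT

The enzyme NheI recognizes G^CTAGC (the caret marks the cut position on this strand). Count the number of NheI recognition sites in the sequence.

No occurrence of GCTAGC is present in the sequence.
NheI does not cut: 0 sites.

0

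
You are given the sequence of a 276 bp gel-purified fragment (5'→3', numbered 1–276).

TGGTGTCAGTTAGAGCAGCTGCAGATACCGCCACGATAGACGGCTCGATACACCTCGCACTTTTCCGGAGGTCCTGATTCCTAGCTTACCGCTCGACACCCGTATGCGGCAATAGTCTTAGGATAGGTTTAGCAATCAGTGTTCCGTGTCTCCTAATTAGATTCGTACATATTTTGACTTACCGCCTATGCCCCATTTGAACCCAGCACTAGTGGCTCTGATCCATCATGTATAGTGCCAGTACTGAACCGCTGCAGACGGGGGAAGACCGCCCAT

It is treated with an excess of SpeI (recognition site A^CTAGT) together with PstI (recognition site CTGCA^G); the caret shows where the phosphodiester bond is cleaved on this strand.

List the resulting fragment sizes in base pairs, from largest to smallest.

The SpeI site (ACTAGT) starts at position 208.
SpeI cuts after the first base of each site, so after position 208.
PstI sites (CTGCAG) start at positions 19, 252.
PstI cuts after base 5 of each site (before the last base), so after positions 23, 256.
Combined cut positions: 23, 208, 256.
Linear molecule, 3 cuts → 4 fragments:
  1–23 → 23 bp
  24–208 → 185 bp
  209–256 → 48 bp
  257–276 → 20 bp
Sorted largest to smallest: 185, 48, 23, 20 bp.

185, 48, 23, 20 bp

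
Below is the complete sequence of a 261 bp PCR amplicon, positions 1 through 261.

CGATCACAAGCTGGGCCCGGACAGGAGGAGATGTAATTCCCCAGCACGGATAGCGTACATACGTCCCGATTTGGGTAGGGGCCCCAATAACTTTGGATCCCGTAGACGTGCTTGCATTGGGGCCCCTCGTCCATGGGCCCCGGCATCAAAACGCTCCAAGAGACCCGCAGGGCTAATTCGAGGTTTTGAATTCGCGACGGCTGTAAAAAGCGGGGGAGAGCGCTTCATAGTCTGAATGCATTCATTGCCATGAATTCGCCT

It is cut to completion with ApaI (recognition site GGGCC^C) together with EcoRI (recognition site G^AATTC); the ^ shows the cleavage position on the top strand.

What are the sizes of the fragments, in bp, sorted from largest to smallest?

66, 64, 49, 41, 17, 15, 9 bp

ApaI sites (GGGCCC) start at positions 13, 79, 120, 135.
ApaI cuts after base 5 of each site (before the last base), so after positions 17, 83, 124, 139.
EcoRI sites (GAATTC) start at positions 188, 252.
EcoRI cuts after the first base of each site, so after positions 188, 252.
Combined cut positions: 17, 83, 124, 139, 188, 252.
Linear molecule, 6 cuts → 7 fragments:
  1–17 → 17 bp
  18–83 → 66 bp
  84–124 → 41 bp
  125–139 → 15 bp
  140–188 → 49 bp
  189–252 → 64 bp
  253–261 → 9 bp
Sorted largest to smallest: 66, 64, 49, 41, 17, 15, 9 bp.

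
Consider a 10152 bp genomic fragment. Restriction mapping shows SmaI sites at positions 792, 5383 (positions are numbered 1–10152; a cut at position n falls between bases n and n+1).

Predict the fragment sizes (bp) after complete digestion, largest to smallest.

Linear molecule, 2 cuts → 3 fragments:
  792 − 0 = 792 bp
  5383 − 792 = 4591 bp
  10152 − 5383 = 4769 bp
Sorted largest to smallest: 4769, 4591, 792 bp.

4769, 4591, 792 bp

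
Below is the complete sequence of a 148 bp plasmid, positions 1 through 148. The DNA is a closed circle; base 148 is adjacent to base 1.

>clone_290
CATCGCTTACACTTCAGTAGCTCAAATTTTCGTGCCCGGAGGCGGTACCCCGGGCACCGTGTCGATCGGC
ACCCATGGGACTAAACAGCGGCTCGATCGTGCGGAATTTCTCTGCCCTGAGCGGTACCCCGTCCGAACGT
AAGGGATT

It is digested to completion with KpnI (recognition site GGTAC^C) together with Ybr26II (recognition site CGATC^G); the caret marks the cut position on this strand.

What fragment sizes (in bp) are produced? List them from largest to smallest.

69, 31, 29, 19 bp

KpnI sites (GGTACC) start at positions 44, 123.
KpnI cuts after base 5 of each site (before the last base), so after positions 48, 127.
Ybr26II sites (CGATCG) start at positions 63, 94.
Ybr26II cuts after base 5 of each site (before the last base), so after positions 67, 98.
Combined cut positions: 48, 67, 98, 127.
Circular molecule, 4 cuts → 4 fragments:
  49–67 → 19 bp
  68–98 → 31 bp
  99–127 → 29 bp
  128–148 then 1–48 → 21 + 48 = 69 bp
Sorted largest to smallest: 69, 31, 29, 19 bp.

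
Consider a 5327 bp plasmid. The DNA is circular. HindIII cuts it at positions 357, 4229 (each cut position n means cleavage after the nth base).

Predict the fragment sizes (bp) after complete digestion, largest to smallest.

Circular molecule, 2 cuts → 2 fragments:
  4229 − 357 = 3872 bp
  wrap: 5327 − 4229 + 357 = 1455 bp
Sorted largest to smallest: 3872, 1455 bp.

3872, 1455 bp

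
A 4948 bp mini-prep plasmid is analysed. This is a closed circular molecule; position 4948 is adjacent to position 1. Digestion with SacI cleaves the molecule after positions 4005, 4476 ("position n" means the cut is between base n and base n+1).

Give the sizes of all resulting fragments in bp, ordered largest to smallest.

4477, 471 bp

Circular molecule, 2 cuts → 2 fragments:
  4476 − 4005 = 471 bp
  wrap: 4948 − 4476 + 4005 = 4477 bp
Sorted largest to smallest: 4477, 471 bp.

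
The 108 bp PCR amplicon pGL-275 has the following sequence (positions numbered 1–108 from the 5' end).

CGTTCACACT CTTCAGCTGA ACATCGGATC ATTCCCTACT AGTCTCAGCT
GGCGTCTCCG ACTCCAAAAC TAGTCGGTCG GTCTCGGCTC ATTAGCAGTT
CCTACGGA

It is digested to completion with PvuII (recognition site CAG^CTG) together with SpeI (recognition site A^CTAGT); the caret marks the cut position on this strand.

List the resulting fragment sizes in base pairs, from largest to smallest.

39, 22, 21, 16, 10 bp

PvuII sites (CAGCTG) start at positions 14, 46.
PvuII cuts after base 3 of each site, so after positions 16, 48.
SpeI sites (ACTAGT) start at positions 38, 69.
SpeI cuts after the first base of each site, so after positions 38, 69.
Combined cut positions: 16, 38, 48, 69.
Linear molecule, 4 cuts → 5 fragments:
  1–16 → 16 bp
  17–38 → 22 bp
  39–48 → 10 bp
  49–69 → 21 bp
  70–108 → 39 bp
Sorted largest to smallest: 39, 22, 21, 16, 10 bp.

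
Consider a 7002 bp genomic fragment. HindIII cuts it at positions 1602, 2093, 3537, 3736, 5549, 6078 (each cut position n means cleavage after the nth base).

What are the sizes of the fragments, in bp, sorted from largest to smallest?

1813, 1602, 1444, 924, 529, 491, 199 bp

Linear molecule, 6 cuts → 7 fragments:
  1602 − 0 = 1602 bp
  2093 − 1602 = 491 bp
  3537 − 2093 = 1444 bp
  3736 − 3537 = 199 bp
  5549 − 3736 = 1813 bp
  6078 − 5549 = 529 bp
  7002 − 6078 = 924 bp
Sorted largest to smallest: 1813, 1602, 1444, 924, 529, 491, 199 bp.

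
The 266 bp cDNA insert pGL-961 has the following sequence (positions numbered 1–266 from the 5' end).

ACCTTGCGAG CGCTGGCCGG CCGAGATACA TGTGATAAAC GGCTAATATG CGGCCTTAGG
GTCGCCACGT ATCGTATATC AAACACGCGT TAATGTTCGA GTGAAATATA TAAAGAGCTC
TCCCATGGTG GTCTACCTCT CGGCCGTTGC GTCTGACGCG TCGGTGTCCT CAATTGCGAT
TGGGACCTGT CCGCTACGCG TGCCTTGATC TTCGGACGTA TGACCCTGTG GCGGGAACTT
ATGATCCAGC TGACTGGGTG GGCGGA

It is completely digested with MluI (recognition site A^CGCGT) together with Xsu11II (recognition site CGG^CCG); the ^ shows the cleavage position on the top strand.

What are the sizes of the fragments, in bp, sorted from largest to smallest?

70, 65, 58, 40, 20, 13 bp

MluI sites (ACGCGT) start at positions 85, 156, 196.
MluI cuts after the first base of each site, so after positions 85, 156, 196.
Xsu11II sites (CGGCCG) start at positions 18, 141.
Xsu11II cuts after base 3 of each site, so after positions 20, 143.
Combined cut positions: 20, 85, 143, 156, 196.
Linear molecule, 5 cuts → 6 fragments:
  1–20 → 20 bp
  21–85 → 65 bp
  86–143 → 58 bp
  144–156 → 13 bp
  157–196 → 40 bp
  197–266 → 70 bp
Sorted largest to smallest: 70, 65, 58, 40, 20, 13 bp.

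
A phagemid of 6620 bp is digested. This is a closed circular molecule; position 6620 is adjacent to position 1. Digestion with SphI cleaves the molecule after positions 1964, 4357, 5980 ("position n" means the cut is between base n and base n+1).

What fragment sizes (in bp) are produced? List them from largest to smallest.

2604, 2393, 1623 bp

Circular molecule, 3 cuts → 3 fragments:
  4357 − 1964 = 2393 bp
  5980 − 4357 = 1623 bp
  wrap: 6620 − 5980 + 1964 = 2604 bp
Sorted largest to smallest: 2604, 2393, 1623 bp.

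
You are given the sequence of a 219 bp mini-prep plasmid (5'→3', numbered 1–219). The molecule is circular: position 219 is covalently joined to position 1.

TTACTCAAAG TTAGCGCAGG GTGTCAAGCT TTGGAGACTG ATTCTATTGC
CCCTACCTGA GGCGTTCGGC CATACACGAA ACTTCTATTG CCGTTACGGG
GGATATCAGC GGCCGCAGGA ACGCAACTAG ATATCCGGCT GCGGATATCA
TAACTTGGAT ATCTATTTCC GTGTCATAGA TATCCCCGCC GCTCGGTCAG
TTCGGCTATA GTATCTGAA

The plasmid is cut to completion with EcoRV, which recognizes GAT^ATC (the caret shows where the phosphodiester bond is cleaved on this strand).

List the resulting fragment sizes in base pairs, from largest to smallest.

EcoRV sites (GATATC) start at positions 102, 130, 144, 158, 179.
EcoRV cuts after base 3 of each site, so after positions 104, 132, 146, 160, 181.
Circular molecule, 5 cuts → 5 fragments:
  105–132 → 28 bp
  133–146 → 14 bp
  147–160 → 14 bp
  161–181 → 21 bp
  182–219 then 1–104 → 38 + 104 = 142 bp
Sorted largest to smallest: 142, 28, 21, 14, 14 bp.

142, 28, 21, 14, 14 bp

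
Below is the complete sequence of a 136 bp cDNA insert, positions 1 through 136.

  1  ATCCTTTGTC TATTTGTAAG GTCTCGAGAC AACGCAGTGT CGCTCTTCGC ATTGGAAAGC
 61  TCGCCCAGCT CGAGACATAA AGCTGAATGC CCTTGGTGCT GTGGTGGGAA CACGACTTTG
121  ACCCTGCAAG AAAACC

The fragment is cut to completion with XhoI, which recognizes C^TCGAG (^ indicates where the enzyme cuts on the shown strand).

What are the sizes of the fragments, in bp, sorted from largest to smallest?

XhoI sites (CTCGAG) start at positions 23, 69.
XhoI cuts after the first base of each site, so after positions 23, 69.
Linear molecule, 2 cuts → 3 fragments:
  1–23 → 23 bp
  24–69 → 46 bp
  70–136 → 67 bp
Sorted largest to smallest: 67, 46, 23 bp.

67, 46, 23 bp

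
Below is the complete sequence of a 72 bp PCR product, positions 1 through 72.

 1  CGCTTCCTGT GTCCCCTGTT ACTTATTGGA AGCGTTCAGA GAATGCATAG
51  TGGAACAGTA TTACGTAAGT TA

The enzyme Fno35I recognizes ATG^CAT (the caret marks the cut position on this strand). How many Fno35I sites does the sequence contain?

1

ATGCAT occurs starting at position 43.
Fno35I cuts at 1 site.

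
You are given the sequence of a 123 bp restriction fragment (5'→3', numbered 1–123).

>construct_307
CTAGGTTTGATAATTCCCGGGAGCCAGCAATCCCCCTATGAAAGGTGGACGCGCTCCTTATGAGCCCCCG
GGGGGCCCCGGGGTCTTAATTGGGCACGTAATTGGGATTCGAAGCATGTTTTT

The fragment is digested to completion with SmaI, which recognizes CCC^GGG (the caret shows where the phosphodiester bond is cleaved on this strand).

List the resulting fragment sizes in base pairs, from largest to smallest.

SmaI sites (CCCGGG) start at positions 16, 67, 77.
SmaI cuts after base 3 of each site, so after positions 18, 69, 79.
Linear molecule, 3 cuts → 4 fragments:
  1–18 → 18 bp
  19–69 → 51 bp
  70–79 → 10 bp
  80–123 → 44 bp
Sorted largest to smallest: 51, 44, 18, 10 bp.

51, 44, 18, 10 bp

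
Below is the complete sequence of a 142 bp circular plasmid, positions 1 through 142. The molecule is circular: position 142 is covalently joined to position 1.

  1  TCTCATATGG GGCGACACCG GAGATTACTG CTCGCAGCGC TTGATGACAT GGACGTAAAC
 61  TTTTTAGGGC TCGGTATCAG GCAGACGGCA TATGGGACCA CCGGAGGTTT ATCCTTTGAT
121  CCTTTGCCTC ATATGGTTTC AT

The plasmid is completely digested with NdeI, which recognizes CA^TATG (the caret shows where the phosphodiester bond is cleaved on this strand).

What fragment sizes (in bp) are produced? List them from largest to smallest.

NdeI sites (CATATG) start at positions 4, 89, 130.
NdeI cuts after base 2 of each site, so after positions 5, 90, 131.
Circular molecule, 3 cuts → 3 fragments:
  6–90 → 85 bp
  91–131 → 41 bp
  132–142 then 1–5 → 11 + 5 = 16 bp
Sorted largest to smallest: 85, 41, 16 bp.

85, 41, 16 bp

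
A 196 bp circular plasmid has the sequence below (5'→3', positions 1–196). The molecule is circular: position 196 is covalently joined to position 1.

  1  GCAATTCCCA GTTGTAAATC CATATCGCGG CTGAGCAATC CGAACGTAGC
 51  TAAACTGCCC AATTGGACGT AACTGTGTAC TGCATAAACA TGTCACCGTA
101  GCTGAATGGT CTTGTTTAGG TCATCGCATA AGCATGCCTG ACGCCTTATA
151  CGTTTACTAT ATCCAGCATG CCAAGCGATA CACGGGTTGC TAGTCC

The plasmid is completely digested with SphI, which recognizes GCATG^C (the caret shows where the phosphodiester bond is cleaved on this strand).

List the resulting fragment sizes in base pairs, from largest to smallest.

SphI sites (GCATGC) start at positions 132, 166.
SphI cuts after base 5 of each site (before the last base), so after positions 136, 170.
Circular molecule, 2 cuts → 2 fragments:
  137–170 → 34 bp
  171–196 then 1–136 → 26 + 136 = 162 bp
Sorted largest to smallest: 162, 34 bp.

162, 34 bp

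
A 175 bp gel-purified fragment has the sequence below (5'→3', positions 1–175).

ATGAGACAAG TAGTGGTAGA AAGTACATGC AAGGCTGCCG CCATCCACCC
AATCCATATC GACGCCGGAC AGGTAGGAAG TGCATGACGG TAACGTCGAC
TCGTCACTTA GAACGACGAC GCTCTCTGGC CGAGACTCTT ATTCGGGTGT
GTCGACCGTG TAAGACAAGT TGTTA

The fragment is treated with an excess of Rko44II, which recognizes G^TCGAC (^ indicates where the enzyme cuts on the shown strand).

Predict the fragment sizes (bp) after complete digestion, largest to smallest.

95, 56, 24 bp

Rko44II sites (GTCGAC) start at positions 95, 151.
Rko44II cuts after the first base of each site, so after positions 95, 151.
Linear molecule, 2 cuts → 3 fragments:
  1–95 → 95 bp
  96–151 → 56 bp
  152–175 → 24 bp
Sorted largest to smallest: 95, 56, 24 bp.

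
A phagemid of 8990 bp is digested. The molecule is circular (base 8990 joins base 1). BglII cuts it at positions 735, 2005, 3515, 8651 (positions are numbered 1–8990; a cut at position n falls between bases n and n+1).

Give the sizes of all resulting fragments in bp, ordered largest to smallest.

Circular molecule, 4 cuts → 4 fragments:
  2005 − 735 = 1270 bp
  3515 − 2005 = 1510 bp
  8651 − 3515 = 5136 bp
  wrap: 8990 − 8651 + 735 = 1074 bp
Sorted largest to smallest: 5136, 1510, 1270, 1074 bp.

5136, 1510, 1270, 1074 bp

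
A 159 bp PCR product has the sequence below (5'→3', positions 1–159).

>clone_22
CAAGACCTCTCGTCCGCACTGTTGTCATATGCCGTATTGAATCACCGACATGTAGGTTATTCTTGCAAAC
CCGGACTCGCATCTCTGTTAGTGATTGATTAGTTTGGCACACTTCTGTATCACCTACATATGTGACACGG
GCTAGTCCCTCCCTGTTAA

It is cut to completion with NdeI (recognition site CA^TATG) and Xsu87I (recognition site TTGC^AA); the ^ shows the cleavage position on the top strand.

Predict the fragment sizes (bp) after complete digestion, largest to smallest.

NdeI sites (CATATG) start at positions 26, 127.
NdeI cuts after base 2 of each site, so after positions 27, 128.
The Xsu87I site (TTGCAA) starts at position 63.
Xsu87I cuts after base 4 of each site, so after position 66.
Combined cut positions: 27, 66, 128.
Linear molecule, 3 cuts → 4 fragments:
  1–27 → 27 bp
  28–66 → 39 bp
  67–128 → 62 bp
  129–159 → 31 bp
Sorted largest to smallest: 62, 39, 31, 27 bp.

62, 39, 31, 27 bp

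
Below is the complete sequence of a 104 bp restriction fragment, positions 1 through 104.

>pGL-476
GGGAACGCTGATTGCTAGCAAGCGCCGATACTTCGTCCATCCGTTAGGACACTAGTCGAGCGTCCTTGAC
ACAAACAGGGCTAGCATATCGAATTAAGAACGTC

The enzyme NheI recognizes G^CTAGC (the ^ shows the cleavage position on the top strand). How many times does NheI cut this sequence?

GCTAGC occurs starting at positions 14, 80.
NheI cuts at 2 sites.

2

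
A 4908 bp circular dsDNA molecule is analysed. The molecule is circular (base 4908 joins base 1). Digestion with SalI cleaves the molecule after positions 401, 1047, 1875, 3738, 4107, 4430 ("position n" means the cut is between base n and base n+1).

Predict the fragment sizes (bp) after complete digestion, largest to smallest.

Circular molecule, 6 cuts → 6 fragments:
  1047 − 401 = 646 bp
  1875 − 1047 = 828 bp
  3738 − 1875 = 1863 bp
  4107 − 3738 = 369 bp
  4430 − 4107 = 323 bp
  wrap: 4908 − 4430 + 401 = 879 bp
Sorted largest to smallest: 1863, 879, 828, 646, 369, 323 bp.

1863, 879, 828, 646, 369, 323 bp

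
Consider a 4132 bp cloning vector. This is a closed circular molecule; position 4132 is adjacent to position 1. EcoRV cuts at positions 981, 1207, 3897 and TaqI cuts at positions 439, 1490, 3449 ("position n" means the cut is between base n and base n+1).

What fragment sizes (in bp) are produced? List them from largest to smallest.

1959, 674, 542, 448, 283, 226 bp

Combined cut positions (sorted): 439, 981, 1207, 1490, 3449, 3897.
Circular molecule, 6 cuts → 6 fragments:
  981 − 439 = 542 bp
  1207 − 981 = 226 bp
  1490 − 1207 = 283 bp
  3449 − 1490 = 1959 bp
  3897 − 3449 = 448 bp
  wrap: 4132 − 3897 + 439 = 674 bp
Sorted largest to smallest: 1959, 674, 542, 448, 283, 226 bp.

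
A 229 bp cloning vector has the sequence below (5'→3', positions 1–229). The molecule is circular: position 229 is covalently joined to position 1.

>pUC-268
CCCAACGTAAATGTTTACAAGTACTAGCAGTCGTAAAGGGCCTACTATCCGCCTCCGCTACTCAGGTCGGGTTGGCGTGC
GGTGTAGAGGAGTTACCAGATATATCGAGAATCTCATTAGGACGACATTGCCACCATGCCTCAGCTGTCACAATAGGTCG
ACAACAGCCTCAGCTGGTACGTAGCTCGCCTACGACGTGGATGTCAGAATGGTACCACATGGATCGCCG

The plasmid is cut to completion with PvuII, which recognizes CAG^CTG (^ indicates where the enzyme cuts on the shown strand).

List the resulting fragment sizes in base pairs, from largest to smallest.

200, 29 bp

PvuII sites (CAGCTG) start at positions 142, 171.
PvuII cuts after base 3 of each site, so after positions 144, 173.
Circular molecule, 2 cuts → 2 fragments:
  145–173 → 29 bp
  174–229 then 1–144 → 56 + 144 = 200 bp
Sorted largest to smallest: 200, 29 bp.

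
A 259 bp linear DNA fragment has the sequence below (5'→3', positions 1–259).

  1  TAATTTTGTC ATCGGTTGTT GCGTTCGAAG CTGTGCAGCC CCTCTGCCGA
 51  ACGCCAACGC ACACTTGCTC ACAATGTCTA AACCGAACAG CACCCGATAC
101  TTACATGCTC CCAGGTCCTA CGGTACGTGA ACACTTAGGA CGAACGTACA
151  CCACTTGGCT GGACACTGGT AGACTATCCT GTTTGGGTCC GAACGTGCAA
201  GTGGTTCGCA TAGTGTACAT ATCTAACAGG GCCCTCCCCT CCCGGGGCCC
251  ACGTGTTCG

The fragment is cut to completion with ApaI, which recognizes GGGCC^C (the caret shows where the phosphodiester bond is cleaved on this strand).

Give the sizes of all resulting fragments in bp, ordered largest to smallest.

233, 16, 10 bp

ApaI sites (GGGCCC) start at positions 229, 245.
ApaI cuts after base 5 of each site (before the last base), so after positions 233, 249.
Linear molecule, 2 cuts → 3 fragments:
  1–233 → 233 bp
  234–249 → 16 bp
  250–259 → 10 bp
Sorted largest to smallest: 233, 16, 10 bp.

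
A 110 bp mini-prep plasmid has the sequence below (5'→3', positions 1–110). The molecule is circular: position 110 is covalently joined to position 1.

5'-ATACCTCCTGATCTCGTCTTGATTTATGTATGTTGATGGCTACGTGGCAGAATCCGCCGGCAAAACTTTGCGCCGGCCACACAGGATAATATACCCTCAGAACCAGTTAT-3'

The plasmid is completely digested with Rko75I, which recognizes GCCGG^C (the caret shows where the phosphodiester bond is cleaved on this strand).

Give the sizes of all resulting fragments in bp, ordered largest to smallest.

Rko75I sites (GCCGGC) start at positions 56, 72.
Rko75I cuts after base 5 of each site (before the last base), so after positions 60, 76.
Circular molecule, 2 cuts → 2 fragments:
  61–76 → 16 bp
  77–110 then 1–60 → 34 + 60 = 94 bp
Sorted largest to smallest: 94, 16 bp.

94, 16 bp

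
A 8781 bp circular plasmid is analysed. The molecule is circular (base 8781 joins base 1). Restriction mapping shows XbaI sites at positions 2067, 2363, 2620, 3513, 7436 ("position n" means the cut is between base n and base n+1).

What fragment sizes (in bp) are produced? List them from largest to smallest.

Circular molecule, 5 cuts → 5 fragments:
  2363 − 2067 = 296 bp
  2620 − 2363 = 257 bp
  3513 − 2620 = 893 bp
  7436 − 3513 = 3923 bp
  wrap: 8781 − 7436 + 2067 = 3412 bp
Sorted largest to smallest: 3923, 3412, 893, 296, 257 bp.

3923, 3412, 893, 296, 257 bp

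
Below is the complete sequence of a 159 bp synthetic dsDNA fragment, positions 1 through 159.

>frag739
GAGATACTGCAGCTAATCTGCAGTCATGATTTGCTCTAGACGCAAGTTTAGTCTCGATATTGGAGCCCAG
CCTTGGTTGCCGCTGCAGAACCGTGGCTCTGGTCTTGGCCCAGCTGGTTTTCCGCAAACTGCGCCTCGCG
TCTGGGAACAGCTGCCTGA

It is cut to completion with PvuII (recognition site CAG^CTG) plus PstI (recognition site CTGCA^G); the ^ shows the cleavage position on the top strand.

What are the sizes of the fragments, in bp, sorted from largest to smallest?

PvuII sites (CAGCTG) start at positions 111, 149.
PvuII cuts after base 3 of each site, so after positions 113, 151.
PstI sites (CTGCAG) start at positions 7, 18, 83.
PstI cuts after base 5 of each site (before the last base), so after positions 11, 22, 87.
Combined cut positions: 11, 22, 87, 113, 151.
Linear molecule, 5 cuts → 6 fragments:
  1–11 → 11 bp
  12–22 → 11 bp
  23–87 → 65 bp
  88–113 → 26 bp
  114–151 → 38 bp
  152–159 → 8 bp
Sorted largest to smallest: 65, 38, 26, 11, 11, 8 bp.

65, 38, 26, 11, 11, 8 bp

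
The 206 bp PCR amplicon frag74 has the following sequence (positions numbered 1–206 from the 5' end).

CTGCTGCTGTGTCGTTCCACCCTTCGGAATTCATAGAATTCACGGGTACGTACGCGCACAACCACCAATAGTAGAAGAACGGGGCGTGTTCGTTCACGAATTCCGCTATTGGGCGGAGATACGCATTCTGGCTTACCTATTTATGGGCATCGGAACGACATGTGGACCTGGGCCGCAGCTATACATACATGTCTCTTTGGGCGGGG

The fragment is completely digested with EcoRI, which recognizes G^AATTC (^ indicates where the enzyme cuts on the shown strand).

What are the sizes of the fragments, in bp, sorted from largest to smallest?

108, 62, 27, 9 bp

EcoRI sites (GAATTC) start at positions 27, 36, 98.
EcoRI cuts after the first base of each site, so after positions 27, 36, 98.
Linear molecule, 3 cuts → 4 fragments:
  1–27 → 27 bp
  28–36 → 9 bp
  37–98 → 62 bp
  99–206 → 108 bp
Sorted largest to smallest: 108, 62, 27, 9 bp.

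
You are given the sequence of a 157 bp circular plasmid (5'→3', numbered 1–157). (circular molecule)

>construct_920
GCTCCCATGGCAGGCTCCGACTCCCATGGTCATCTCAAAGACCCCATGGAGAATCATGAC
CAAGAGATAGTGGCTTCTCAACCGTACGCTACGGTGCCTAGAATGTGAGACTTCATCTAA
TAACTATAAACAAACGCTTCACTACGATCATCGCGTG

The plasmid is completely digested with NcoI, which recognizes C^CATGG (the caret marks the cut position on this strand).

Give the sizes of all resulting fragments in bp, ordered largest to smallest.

118, 20, 19 bp

NcoI sites (CCATGG) start at positions 5, 24, 44.
NcoI cuts after the first base of each site, so after positions 5, 24, 44.
Circular molecule, 3 cuts → 3 fragments:
  6–24 → 19 bp
  25–44 → 20 bp
  45–157 then 1–5 → 113 + 5 = 118 bp
Sorted largest to smallest: 118, 20, 19 bp.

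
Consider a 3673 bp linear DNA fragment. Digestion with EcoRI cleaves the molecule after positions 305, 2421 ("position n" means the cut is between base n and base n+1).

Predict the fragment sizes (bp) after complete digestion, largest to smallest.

Linear molecule, 2 cuts → 3 fragments:
  305 − 0 = 305 bp
  2421 − 305 = 2116 bp
  3673 − 2421 = 1252 bp
Sorted largest to smallest: 2116, 1252, 305 bp.

2116, 1252, 305 bp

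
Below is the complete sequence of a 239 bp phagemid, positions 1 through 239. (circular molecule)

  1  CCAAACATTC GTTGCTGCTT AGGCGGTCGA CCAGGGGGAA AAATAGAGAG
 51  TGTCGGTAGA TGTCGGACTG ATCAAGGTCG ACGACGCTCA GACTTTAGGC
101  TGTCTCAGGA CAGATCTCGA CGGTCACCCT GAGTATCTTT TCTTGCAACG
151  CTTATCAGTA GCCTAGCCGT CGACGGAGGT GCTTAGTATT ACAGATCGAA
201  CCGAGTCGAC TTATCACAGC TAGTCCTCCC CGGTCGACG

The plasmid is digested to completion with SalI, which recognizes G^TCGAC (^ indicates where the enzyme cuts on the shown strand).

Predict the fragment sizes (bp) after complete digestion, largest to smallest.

SalI sites (GTCGAC) start at positions 26, 77, 169, 205, 233.
SalI cuts after the first base of each site, so after positions 26, 77, 169, 205, 233.
Circular molecule, 5 cuts → 5 fragments:
  27–77 → 51 bp
  78–169 → 92 bp
  170–205 → 36 bp
  206–233 → 28 bp
  234–239 then 1–26 → 6 + 26 = 32 bp
Sorted largest to smallest: 92, 51, 36, 32, 28 bp.

92, 51, 36, 32, 28 bp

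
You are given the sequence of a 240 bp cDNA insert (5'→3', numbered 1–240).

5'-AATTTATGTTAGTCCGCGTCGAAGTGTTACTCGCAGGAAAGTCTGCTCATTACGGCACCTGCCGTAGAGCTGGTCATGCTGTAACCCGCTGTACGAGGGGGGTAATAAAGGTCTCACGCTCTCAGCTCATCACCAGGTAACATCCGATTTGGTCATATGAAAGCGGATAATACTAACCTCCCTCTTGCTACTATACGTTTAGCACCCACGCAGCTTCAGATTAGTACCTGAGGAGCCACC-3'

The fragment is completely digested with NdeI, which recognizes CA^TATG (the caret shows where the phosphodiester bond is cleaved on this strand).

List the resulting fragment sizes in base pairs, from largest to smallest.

155, 85 bp

The NdeI site (CATATG) starts at position 154.
NdeI cuts after base 2 of each site, so after position 155.
Linear molecule, 1 cut → 2 fragments:
  1–155 → 155 bp
  156–240 → 85 bp
Sorted largest to smallest: 155, 85 bp.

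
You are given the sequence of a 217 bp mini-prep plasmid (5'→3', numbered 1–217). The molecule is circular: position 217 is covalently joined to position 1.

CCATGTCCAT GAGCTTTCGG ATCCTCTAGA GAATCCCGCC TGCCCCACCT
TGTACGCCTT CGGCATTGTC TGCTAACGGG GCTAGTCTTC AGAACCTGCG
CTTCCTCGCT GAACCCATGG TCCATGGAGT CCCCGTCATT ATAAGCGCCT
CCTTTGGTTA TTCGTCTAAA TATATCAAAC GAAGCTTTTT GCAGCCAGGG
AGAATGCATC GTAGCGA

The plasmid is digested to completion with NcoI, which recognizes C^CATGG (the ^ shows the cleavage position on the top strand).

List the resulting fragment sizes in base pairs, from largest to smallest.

210, 7 bp

NcoI sites (CCATGG) start at positions 115, 122.
NcoI cuts after the first base of each site, so after positions 115, 122.
Circular molecule, 2 cuts → 2 fragments:
  116–122 → 7 bp
  123–217 then 1–115 → 95 + 115 = 210 bp
Sorted largest to smallest: 210, 7 bp.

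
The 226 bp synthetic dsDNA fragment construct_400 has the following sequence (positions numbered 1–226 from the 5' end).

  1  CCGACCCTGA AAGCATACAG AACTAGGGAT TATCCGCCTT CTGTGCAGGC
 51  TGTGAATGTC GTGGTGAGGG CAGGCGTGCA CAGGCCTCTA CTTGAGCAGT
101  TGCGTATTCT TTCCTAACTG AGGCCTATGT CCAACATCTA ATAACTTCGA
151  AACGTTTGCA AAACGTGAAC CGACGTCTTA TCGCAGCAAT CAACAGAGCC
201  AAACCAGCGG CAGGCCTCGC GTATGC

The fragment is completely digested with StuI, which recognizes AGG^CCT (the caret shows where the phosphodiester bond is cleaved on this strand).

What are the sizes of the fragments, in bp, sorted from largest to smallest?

StuI sites (AGGCCT) start at positions 82, 121, 212.
StuI cuts after base 3 of each site, so after positions 84, 123, 214.
Linear molecule, 3 cuts → 4 fragments:
  1–84 → 84 bp
  85–123 → 39 bp
  124–214 → 91 bp
  215–226 → 12 bp
Sorted largest to smallest: 91, 84, 39, 12 bp.

91, 84, 39, 12 bp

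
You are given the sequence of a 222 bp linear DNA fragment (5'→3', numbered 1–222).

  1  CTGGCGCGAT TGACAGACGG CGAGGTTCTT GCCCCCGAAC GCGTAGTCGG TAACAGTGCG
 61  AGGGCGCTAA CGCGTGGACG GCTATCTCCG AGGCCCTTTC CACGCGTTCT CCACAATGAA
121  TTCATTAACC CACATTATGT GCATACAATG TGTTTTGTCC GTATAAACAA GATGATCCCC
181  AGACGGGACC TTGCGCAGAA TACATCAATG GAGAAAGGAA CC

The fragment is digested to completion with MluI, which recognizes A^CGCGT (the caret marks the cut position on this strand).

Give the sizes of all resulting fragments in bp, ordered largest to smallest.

120, 39, 32, 31 bp

MluI sites (ACGCGT) start at positions 39, 70, 102.
MluI cuts after the first base of each site, so after positions 39, 70, 102.
Linear molecule, 3 cuts → 4 fragments:
  1–39 → 39 bp
  40–70 → 31 bp
  71–102 → 32 bp
  103–222 → 120 bp
Sorted largest to smallest: 120, 39, 32, 31 bp.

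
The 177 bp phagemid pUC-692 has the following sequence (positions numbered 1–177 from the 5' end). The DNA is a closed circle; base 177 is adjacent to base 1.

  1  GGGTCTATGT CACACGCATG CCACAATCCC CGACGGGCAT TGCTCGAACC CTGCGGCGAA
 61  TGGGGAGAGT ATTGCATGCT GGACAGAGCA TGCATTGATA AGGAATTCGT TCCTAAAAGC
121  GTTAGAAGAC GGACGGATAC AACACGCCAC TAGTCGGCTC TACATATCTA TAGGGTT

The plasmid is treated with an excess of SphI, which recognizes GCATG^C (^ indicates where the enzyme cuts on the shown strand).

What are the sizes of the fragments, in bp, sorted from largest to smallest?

SphI sites (GCATGC) start at positions 16, 74, 88.
SphI cuts after base 5 of each site (before the last base), so after positions 20, 78, 92.
Circular molecule, 3 cuts → 3 fragments:
  21–78 → 58 bp
  79–92 → 14 bp
  93–177 then 1–20 → 85 + 20 = 105 bp
Sorted largest to smallest: 105, 58, 14 bp.

105, 58, 14 bp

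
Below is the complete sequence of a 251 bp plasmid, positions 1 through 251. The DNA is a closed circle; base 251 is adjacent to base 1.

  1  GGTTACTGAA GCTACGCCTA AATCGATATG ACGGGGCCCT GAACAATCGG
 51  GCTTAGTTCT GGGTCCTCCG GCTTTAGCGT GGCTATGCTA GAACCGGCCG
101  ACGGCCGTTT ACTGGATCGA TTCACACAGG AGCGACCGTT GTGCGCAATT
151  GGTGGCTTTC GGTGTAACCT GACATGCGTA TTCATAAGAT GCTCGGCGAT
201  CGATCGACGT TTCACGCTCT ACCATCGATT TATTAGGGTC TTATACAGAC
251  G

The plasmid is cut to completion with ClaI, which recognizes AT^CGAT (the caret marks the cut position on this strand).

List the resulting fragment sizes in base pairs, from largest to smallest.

ClaI sites (ATCGAT) start at positions 22, 116, 199, 224.
ClaI cuts after base 2 of each site, so after positions 23, 117, 200, 225.
Circular molecule, 4 cuts → 4 fragments:
  24–117 → 94 bp
  118–200 → 83 bp
  201–225 → 25 bp
  226–251 then 1–23 → 26 + 23 = 49 bp
Sorted largest to smallest: 94, 83, 49, 25 bp.

94, 83, 49, 25 bp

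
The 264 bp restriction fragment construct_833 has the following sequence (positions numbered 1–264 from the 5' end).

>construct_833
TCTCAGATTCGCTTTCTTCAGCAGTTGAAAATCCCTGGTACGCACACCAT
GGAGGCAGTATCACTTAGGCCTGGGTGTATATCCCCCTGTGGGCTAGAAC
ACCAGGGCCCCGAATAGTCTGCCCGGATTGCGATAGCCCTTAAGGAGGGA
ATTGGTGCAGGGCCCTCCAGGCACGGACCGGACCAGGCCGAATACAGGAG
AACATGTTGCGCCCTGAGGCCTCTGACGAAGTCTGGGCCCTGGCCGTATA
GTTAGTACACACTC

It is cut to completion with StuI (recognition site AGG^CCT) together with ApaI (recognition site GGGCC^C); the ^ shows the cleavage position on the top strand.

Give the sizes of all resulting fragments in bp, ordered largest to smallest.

StuI sites (AGGCCT) start at positions 67, 217.
StuI cuts after base 3 of each site, so after positions 69, 219.
ApaI sites (GGGCCC) start at positions 105, 160, 235.
ApaI cuts after base 5 of each site (before the last base), so after positions 109, 164, 239.
Combined cut positions: 69, 109, 164, 219, 239.
Linear molecule, 5 cuts → 6 fragments:
  1–69 → 69 bp
  70–109 → 40 bp
  110–164 → 55 bp
  165–219 → 55 bp
  220–239 → 20 bp
  240–264 → 25 bp
Sorted largest to smallest: 69, 55, 55, 40, 25, 20 bp.

69, 55, 55, 40, 25, 20 bp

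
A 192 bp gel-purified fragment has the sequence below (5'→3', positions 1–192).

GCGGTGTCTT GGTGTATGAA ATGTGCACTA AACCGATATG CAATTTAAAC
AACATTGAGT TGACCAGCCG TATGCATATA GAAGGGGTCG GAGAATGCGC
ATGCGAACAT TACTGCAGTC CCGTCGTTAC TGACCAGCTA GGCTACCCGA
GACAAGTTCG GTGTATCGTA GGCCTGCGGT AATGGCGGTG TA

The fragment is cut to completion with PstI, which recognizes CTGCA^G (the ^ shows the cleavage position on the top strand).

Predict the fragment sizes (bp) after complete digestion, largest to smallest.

The PstI site (CTGCAG) starts at position 113.
PstI cuts after base 5 of each site (before the last base), so after position 117.
Linear molecule, 1 cut → 2 fragments:
  1–117 → 117 bp
  118–192 → 75 bp
Sorted largest to smallest: 117, 75 bp.

117, 75 bp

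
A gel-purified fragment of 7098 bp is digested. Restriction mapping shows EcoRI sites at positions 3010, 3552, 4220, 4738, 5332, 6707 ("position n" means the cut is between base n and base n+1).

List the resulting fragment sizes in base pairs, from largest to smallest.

Linear molecule, 6 cuts → 7 fragments:
  3010 − 0 = 3010 bp
  3552 − 3010 = 542 bp
  4220 − 3552 = 668 bp
  4738 − 4220 = 518 bp
  5332 − 4738 = 594 bp
  6707 − 5332 = 1375 bp
  7098 − 6707 = 391 bp
Sorted largest to smallest: 3010, 1375, 668, 594, 542, 518, 391 bp.

3010, 1375, 668, 594, 542, 518, 391 bp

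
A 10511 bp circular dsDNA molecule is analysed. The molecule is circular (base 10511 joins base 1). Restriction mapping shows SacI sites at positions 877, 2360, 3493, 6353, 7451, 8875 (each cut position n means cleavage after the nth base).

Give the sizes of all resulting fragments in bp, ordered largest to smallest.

Circular molecule, 6 cuts → 6 fragments:
  2360 − 877 = 1483 bp
  3493 − 2360 = 1133 bp
  6353 − 3493 = 2860 bp
  7451 − 6353 = 1098 bp
  8875 − 7451 = 1424 bp
  wrap: 10511 − 8875 + 877 = 2513 bp
Sorted largest to smallest: 2860, 2513, 1483, 1424, 1133, 1098 bp.

2860, 2513, 1483, 1424, 1133, 1098 bp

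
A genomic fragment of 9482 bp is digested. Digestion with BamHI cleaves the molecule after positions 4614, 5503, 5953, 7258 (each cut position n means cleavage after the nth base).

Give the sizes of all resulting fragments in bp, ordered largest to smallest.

Linear molecule, 4 cuts → 5 fragments:
  4614 − 0 = 4614 bp
  5503 − 4614 = 889 bp
  5953 − 5503 = 450 bp
  7258 − 5953 = 1305 bp
  9482 − 7258 = 2224 bp
Sorted largest to smallest: 4614, 2224, 1305, 889, 450 bp.

4614, 2224, 1305, 889, 450 bp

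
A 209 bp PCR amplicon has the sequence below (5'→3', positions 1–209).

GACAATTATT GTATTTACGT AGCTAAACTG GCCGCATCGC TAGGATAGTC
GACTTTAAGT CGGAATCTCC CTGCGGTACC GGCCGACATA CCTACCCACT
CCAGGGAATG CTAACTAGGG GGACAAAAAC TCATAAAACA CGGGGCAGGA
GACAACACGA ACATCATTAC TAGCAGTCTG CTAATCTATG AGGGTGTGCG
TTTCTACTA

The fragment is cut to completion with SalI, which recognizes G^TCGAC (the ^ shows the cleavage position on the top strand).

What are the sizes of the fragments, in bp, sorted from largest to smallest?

The SalI site (GTCGAC) starts at position 48.
SalI cuts after the first base of each site, so after position 48.
Linear molecule, 1 cut → 2 fragments:
  1–48 → 48 bp
  49–209 → 161 bp
Sorted largest to smallest: 161, 48 bp.

161, 48 bp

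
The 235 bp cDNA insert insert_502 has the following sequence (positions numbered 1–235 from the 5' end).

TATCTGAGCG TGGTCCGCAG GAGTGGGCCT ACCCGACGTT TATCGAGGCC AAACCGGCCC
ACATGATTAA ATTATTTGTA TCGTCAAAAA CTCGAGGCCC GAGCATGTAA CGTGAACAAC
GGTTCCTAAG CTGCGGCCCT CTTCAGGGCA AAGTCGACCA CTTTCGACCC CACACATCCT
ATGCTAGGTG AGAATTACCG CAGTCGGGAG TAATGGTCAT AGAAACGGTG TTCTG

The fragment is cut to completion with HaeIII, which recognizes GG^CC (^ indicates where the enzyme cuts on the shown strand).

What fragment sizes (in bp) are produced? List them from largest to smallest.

99, 40, 39, 27, 21, 9 bp

HaeIII sites (GGCC) start at positions 26, 47, 56, 96, 135.
HaeIII cuts after base 2 of each site, so after positions 27, 48, 57, 97, 136.
Linear molecule, 5 cuts → 6 fragments:
  1–27 → 27 bp
  28–48 → 21 bp
  49–57 → 9 bp
  58–97 → 40 bp
  98–136 → 39 bp
  137–235 → 99 bp
Sorted largest to smallest: 99, 40, 39, 27, 21, 9 bp.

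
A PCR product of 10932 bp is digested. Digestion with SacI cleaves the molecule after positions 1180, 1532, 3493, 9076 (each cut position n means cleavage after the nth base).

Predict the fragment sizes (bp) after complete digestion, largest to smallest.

Linear molecule, 4 cuts → 5 fragments:
  1180 − 0 = 1180 bp
  1532 − 1180 = 352 bp
  3493 − 1532 = 1961 bp
  9076 − 3493 = 5583 bp
  10932 − 9076 = 1856 bp
Sorted largest to smallest: 5583, 1961, 1856, 1180, 352 bp.

5583, 1961, 1856, 1180, 352 bp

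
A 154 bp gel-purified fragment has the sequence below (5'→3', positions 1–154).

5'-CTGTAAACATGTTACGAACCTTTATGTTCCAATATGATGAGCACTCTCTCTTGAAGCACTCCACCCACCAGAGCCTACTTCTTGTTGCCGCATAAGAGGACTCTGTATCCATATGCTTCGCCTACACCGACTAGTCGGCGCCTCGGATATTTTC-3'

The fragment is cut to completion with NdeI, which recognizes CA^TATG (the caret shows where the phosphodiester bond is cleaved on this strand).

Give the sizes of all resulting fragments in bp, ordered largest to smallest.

111, 43 bp

The NdeI site (CATATG) starts at position 110.
NdeI cuts after base 2 of each site, so after position 111.
Linear molecule, 1 cut → 2 fragments:
  1–111 → 111 bp
  112–154 → 43 bp
Sorted largest to smallest: 111, 43 bp.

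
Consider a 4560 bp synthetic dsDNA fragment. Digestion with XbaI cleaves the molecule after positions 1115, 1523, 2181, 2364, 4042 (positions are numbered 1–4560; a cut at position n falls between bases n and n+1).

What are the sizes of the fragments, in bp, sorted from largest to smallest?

Linear molecule, 5 cuts → 6 fragments:
  1115 − 0 = 1115 bp
  1523 − 1115 = 408 bp
  2181 − 1523 = 658 bp
  2364 − 2181 = 183 bp
  4042 − 2364 = 1678 bp
  4560 − 4042 = 518 bp
Sorted largest to smallest: 1678, 1115, 658, 518, 408, 183 bp.

1678, 1115, 658, 518, 408, 183 bp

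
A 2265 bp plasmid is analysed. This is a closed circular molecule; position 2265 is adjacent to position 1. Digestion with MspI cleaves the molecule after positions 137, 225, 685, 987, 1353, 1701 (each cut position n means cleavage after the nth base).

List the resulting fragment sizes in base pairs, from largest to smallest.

Circular molecule, 6 cuts → 6 fragments:
  225 − 137 = 88 bp
  685 − 225 = 460 bp
  987 − 685 = 302 bp
  1353 − 987 = 366 bp
  1701 − 1353 = 348 bp
  wrap: 2265 − 1701 + 137 = 701 bp
Sorted largest to smallest: 701, 460, 366, 348, 302, 88 bp.

701, 460, 366, 348, 302, 88 bp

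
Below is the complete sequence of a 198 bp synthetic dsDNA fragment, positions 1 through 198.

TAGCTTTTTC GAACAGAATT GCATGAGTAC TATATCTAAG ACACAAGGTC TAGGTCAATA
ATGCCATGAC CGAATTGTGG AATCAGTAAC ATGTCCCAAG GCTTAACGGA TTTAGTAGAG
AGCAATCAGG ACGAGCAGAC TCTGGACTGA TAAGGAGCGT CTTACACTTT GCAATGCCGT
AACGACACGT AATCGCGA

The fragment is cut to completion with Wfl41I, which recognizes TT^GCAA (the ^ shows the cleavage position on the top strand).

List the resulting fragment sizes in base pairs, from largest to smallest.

The Wfl41I site (TTGCAA) starts at position 169.
Wfl41I cuts after base 2 of each site, so after position 170.
Linear molecule, 1 cut → 2 fragments:
  1–170 → 170 bp
  171–198 → 28 bp
Sorted largest to smallest: 170, 28 bp.

170, 28 bp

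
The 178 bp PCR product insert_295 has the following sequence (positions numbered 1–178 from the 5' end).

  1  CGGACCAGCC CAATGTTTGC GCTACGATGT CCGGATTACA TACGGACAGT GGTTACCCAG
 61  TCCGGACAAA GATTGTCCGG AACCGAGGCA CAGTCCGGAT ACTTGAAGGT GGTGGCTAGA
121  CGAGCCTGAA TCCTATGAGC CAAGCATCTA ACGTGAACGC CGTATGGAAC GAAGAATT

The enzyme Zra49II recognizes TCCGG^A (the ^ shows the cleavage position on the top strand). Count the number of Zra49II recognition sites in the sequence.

4

TCCGGA occurs starting at positions 30, 61, 76, 94.
Zra49II cuts at 4 sites.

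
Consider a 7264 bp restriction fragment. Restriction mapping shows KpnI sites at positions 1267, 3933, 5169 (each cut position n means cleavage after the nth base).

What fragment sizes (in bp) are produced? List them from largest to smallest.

Linear molecule, 3 cuts → 4 fragments:
  1267 − 0 = 1267 bp
  3933 − 1267 = 2666 bp
  5169 − 3933 = 1236 bp
  7264 − 5169 = 2095 bp
Sorted largest to smallest: 2666, 2095, 1267, 1236 bp.

2666, 2095, 1267, 1236 bp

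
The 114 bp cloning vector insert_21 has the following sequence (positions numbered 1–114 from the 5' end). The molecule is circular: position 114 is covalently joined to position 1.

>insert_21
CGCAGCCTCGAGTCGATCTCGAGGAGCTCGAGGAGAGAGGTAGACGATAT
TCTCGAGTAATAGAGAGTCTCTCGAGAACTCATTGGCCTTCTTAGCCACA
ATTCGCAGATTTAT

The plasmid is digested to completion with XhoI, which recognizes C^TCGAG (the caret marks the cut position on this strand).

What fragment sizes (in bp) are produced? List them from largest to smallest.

XhoI sites (CTCGAG) start at positions 7, 18, 27, 52, 71.
XhoI cuts after the first base of each site, so after positions 7, 18, 27, 52, 71.
Circular molecule, 5 cuts → 5 fragments:
  8–18 → 11 bp
  19–27 → 9 bp
  28–52 → 25 bp
  53–71 → 19 bp
  72–114 then 1–7 → 43 + 7 = 50 bp
Sorted largest to smallest: 50, 25, 19, 11, 9 bp.

50, 25, 19, 11, 9 bp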